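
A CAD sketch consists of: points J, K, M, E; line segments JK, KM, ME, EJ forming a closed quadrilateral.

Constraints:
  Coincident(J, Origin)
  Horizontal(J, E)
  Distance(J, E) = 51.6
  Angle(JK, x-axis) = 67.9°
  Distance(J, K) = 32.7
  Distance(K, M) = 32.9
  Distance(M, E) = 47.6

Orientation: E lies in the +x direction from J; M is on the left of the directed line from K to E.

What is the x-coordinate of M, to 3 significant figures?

41.0

J is at the origin; J and E share the same y with |JE| = 51.6 and E in +x, so E = (51.6, 0). JK runs at 67.9° with |JK| = 32.7, so K = (12.3, 30.3). M is determined by |KM| = 32.9 and |ME| = 47.6 together: it lies at the intersection of circle(K, 32.9) and circle(E, 47.6). With |KE| = 49.6, the foot of the radical line on KE is 12.9 from K and the perpendicular offset is √(32.9² − 12.9²) = 30.3. Taking the left-of-KE solution: M = (41.0, 46.4).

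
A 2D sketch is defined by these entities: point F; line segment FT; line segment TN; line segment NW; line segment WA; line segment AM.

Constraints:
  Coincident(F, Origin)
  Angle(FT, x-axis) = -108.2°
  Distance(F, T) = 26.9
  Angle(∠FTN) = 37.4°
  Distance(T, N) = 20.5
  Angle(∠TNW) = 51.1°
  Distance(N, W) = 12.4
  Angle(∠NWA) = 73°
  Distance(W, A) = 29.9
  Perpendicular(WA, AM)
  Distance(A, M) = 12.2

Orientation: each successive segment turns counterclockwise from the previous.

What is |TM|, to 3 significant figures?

22.8

∠NWA = 73.0° gives WA at -89.7° from the x-axis; with |WA| = 29.9, A = (-3.21, -40.3). WA is perpendicular to AM, so AM runs at 0.300°; with |AM| = 12.2, M = (8.99, -40.2). Then |TM| = |M − T| = 22.8.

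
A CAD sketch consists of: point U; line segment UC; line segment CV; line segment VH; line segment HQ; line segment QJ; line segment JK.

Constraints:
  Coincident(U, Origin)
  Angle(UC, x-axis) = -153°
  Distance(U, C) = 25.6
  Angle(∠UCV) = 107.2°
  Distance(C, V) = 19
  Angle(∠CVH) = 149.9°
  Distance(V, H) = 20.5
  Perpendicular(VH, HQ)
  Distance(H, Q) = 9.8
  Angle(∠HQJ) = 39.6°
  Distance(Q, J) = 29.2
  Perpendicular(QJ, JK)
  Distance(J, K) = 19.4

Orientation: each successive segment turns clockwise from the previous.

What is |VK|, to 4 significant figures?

30.19

∠HQJ = 39.6° gives QJ at -126.3° from the x-axis; with |QJ| = 29.2, J = (-48.83, 0.7358). The perpendicularity gives JK at right angles to QJ, so JK runs at 143.7°; with |JK| = 19.4, K = (-64.47, 12.22). Then |VK| = |K − V| = 30.19.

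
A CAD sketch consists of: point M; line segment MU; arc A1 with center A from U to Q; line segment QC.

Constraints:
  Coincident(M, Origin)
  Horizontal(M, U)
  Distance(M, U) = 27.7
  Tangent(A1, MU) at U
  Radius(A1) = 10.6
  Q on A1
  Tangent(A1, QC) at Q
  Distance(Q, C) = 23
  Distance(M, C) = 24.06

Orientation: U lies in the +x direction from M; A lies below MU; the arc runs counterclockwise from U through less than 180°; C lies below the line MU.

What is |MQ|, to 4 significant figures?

19.55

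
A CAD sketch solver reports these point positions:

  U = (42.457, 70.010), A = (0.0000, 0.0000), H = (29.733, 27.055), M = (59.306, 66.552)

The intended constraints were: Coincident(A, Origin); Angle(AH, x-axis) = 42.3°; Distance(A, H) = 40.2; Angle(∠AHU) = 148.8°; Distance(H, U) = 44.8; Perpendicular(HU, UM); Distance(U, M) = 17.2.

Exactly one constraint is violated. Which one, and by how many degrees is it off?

Perpendicular(HU, UM) — off by 4.90°.

A = (0.00, 0.00) ✓; AH at 42.30° ✓; |AH| = 40.20 ✓; ∠AHU = 148.8° ✓; |HU| = 44.80 ✓; ∠(HU, UM) = 85.10° ✗; |UM| = 17.20 ✓.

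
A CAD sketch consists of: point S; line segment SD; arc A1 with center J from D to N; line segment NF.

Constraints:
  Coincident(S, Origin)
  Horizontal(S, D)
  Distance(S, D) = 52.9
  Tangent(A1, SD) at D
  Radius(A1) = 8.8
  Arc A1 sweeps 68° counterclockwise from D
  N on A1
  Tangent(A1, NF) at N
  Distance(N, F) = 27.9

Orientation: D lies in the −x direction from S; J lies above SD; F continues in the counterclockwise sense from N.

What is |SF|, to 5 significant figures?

46.475

S is at the origin; S and D share the same y with |SD| = 52.9 and D on the −x side, so D = (-52.900, 0.0000). A1 meets SD tangentially, so JD is at right angles to SD, so J = D + (0, 8.8) = (-52.900, 8.8000). On A1, D sits at bearing -90° from J; a 68° counterclockwise sweep puts N at bearing -22°, so N = J + 8.8·(cos -22°, sin -22°) = (-44.741, 5.5035). The tangent condition forces JN to be normal to NF, so NF runs along (−sin -22°, cos -22°); with |NF| = 27.9, F = (-34.289, 31.372). Then |SF| = |F − S| = 46.475.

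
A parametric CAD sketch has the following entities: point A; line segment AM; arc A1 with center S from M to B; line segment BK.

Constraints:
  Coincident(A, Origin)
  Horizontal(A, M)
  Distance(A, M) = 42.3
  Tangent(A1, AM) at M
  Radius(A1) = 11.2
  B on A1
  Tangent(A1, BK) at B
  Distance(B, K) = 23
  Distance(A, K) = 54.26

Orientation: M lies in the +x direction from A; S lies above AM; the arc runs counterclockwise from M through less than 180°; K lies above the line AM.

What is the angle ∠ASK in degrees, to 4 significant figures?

99.64°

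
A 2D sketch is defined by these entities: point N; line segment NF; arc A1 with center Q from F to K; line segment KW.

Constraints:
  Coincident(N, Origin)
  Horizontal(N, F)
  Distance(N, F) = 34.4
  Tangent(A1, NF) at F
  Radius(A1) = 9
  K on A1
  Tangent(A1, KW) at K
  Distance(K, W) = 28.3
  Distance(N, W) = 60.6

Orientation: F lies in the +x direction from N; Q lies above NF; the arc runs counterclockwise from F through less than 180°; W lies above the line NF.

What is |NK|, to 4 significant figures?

43.67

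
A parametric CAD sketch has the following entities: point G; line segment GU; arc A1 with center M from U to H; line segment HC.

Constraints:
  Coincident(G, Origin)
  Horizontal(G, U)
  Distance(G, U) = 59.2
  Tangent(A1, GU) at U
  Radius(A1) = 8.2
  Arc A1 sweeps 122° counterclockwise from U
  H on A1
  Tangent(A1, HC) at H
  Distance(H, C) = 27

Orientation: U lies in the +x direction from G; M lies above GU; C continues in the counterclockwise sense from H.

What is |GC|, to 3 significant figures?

62.8

On A1, U sits at bearing -90° from M; a 122° counterclockwise sweep puts H at bearing 32°, so H = M + 8.2·(cos 32°, sin 32°) = (66.2, 12.5). Tangency of A1 to HC means the radius MH is perpendicular to HC, so HC runs along (−sin 32°, cos 32°); with |HC| = 27.0, C = (51.8, 35.4). Then |GC| = |C − G| = 62.8.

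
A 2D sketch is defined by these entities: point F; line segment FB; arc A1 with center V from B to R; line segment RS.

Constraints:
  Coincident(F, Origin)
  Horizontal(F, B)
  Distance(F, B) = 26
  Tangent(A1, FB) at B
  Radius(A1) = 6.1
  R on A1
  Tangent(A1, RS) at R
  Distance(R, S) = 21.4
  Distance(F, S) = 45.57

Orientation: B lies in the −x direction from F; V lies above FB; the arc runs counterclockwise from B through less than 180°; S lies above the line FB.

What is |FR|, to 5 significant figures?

24.529

Checks: |VB| = 6.100 ✓; |VR| = 6.100 ✓; ∠(VR, RS) = 90.00° ✓; |RS| = 21.40 ✓; |FS| = 45.57 ✓.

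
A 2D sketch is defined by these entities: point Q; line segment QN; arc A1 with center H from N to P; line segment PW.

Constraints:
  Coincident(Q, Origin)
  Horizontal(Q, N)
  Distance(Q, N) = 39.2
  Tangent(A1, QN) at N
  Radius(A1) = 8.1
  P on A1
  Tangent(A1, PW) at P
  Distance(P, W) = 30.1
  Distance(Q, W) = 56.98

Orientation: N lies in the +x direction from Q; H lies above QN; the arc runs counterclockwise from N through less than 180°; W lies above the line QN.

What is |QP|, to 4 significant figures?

48.13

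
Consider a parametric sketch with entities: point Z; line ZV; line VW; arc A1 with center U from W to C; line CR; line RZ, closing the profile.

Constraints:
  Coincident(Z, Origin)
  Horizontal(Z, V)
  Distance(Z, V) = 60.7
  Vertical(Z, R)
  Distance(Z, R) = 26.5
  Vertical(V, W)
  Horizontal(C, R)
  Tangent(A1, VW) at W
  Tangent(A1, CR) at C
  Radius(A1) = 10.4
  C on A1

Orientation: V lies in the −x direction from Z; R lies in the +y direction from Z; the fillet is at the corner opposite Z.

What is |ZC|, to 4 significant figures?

56.85

Z is at the origin; ZV is horizontal with |ZV| = 60.7 and V on the −x side, so V = (-60.70, 0.000). ZR is vertical with |ZR| = 26.5 and R on the +y side, so R = (0.000, 26.50). The virtual corner opposite Z is at (-60.70, 26.50). The tangent condition forces UW to be normal to VW and tangency of A1 to CR means the radius UC is perpendicular to CR, with radius 10.4, so the center U sits 10.4 in from both sides at U = (-50.30, 16.10). That places the tangent points at W = (-60.70, 16.10) on VW and C = (-50.30, 26.50) on CR. Then |ZC| = |C − Z| = 56.85.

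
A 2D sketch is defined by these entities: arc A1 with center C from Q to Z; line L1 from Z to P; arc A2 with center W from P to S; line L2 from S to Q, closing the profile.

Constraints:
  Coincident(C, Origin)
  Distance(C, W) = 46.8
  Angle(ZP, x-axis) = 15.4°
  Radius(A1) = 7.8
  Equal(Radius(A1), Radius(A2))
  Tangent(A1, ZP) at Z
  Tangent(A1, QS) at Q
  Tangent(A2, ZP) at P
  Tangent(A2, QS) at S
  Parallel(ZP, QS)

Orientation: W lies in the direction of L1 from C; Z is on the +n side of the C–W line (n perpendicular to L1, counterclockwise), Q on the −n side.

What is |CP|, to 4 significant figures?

47.45

Tangency of A1 to both parallel lines with radius 7.8 puts Z and Q at C ± 7.8·n: Z = (-2.071, 7.520), Q = (2.071, -7.520). Equal radii place P and S the same way about W: P = W + 7.8·n = (43.05, 19.95), S = W − 7.8·n = (47.19, 4.908). Then |CP| = |P − C| = 47.45.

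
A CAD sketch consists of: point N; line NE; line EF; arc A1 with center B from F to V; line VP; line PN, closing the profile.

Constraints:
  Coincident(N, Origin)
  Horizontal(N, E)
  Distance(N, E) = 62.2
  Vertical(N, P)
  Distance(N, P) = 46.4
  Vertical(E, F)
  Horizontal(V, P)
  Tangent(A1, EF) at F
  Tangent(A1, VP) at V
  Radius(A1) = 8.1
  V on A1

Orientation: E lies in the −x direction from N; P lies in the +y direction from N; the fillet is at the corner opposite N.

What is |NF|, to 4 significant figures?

73.05

N is at the origin; NE is horizontal with |NE| = 62.2 and E on the −x side, so E = (-62.20, 0.000). NP is vertical with |NP| = 46.4 and P on the +y side, so P = (0.000, 46.40). The virtual corner opposite N is at (-62.20, 46.40). A1 meets EF tangentially, so BF is at right angles to EF and tangency of A1 to VP means the radius BV is perpendicular to VP, with radius 8.1, so the center B sits 8.1 in from both sides at B = (-54.10, 38.30). That places the tangent points at F = (-62.20, 38.30) on EF and V = (-54.10, 46.40) on VP. Then |NF| = |F − N| = 73.05.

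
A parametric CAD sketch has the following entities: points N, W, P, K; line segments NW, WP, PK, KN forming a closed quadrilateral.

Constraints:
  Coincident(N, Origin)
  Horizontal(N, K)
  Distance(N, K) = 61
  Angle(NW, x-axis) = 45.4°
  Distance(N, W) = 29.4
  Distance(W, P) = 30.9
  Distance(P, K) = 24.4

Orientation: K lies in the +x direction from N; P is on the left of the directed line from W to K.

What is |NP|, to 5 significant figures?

56.196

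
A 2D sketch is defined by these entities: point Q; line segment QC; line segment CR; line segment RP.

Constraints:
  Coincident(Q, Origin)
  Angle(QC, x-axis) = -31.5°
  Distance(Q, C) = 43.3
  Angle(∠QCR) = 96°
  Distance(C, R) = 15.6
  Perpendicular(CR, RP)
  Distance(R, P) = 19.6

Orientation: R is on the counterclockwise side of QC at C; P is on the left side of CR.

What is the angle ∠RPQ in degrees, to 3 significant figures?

139°

∠QCR = 96.0°, so CR runs at -31.5° + (180° − 96.0°) = 52.5° from the x-axis; with |CR| = 15.6, R = C + 15.6·(cos 52.5°, sin 52.5°) = (46.4, -10.2). The perpendicularity gives RP at right angles to CR; with |RP| = 19.6 on the left of CR, P = R + 19.6·(-0.793, 0.609) = (30.9, 1.68). Then cos ∠RPQ = PR·PQ / (|PR||PQ|), giving 139°.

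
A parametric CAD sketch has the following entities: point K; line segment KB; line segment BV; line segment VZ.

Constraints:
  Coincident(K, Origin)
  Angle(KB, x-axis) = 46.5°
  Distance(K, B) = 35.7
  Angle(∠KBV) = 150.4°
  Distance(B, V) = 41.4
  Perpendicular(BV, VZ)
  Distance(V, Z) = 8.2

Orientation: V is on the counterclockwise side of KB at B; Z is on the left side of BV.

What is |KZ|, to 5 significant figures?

73.053

∠KBV = 150.4°, so BV runs at 46.5° + (180° − 150.4°) = 76.100° from the x-axis; with |BV| = 41.4, V = B + 41.4·(cos 76.100°, sin 76.100°) = (34.520, 66.084). BV ⟂ VZ; with |VZ| = 8.2 on the left of BV, Z = V + 8.2·(-0.97072, 0.24023) = (26.560, 68.053). Then |KZ| = |Z − K| = 73.053.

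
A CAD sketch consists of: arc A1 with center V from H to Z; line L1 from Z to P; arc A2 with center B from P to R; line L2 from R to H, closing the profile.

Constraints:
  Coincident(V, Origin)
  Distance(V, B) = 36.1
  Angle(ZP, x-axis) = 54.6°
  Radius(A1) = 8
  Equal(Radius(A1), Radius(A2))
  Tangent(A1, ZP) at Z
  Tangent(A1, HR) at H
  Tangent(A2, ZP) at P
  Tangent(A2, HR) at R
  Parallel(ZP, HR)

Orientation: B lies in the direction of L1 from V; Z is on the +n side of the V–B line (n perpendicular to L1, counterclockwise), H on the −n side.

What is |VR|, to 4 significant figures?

36.98

The slot axis is L1's direction at 54.6°, so u = (cos 54.6°, sin 54.6°) = (0.5793, 0.8151) and n = (−sin 54.6°, cos 54.6°) = (-0.8151, 0.5793). V is at the origin and B lies 36.1 along u from V, so B = 36.1·u = (20.91, 29.43). Tangency of A1 to both parallel lines with radius 8.0 puts Z and H at V ± 8.0·n: Z = (-6.521, 4.634), H = (6.521, -4.634). Equal radii place P and R the same way about B: P = B + 8.0·n = (14.39, 34.06), R = B − 8.0·n = (27.43, 24.79). Then |VR| = |R − V| = 36.98.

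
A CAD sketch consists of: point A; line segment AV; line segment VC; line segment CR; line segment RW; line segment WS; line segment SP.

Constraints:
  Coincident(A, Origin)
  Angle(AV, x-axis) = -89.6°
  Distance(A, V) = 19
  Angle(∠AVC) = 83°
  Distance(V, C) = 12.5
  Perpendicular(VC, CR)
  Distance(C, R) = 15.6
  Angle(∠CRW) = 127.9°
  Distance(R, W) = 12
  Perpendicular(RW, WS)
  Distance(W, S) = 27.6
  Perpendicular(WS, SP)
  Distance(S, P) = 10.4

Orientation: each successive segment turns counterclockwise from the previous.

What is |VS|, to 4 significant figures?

13.97

A is at the origin; AV runs at -89.6° with length 19.0, so V = (0.1326, -19.00). ∠AVC = 83.0° gives VC at 7.400° from the x-axis; with |VC| = 12.5, C = (12.53, -17.39). VC is perpendicular to CR, so CR runs at 97.40°; with |CR| = 15.6, R = (10.52, -1.920). ∠CRW = 127.9° gives RW at 149.5° from the x-axis; with |RW| = 12.0, W = (0.1798, 4.171). RW is perpendicular to WS, so WS runs at -120.5°; with |WS| = 27.6, S = (-13.83, -19.61). Then |VS| = |S − V| = 13.97.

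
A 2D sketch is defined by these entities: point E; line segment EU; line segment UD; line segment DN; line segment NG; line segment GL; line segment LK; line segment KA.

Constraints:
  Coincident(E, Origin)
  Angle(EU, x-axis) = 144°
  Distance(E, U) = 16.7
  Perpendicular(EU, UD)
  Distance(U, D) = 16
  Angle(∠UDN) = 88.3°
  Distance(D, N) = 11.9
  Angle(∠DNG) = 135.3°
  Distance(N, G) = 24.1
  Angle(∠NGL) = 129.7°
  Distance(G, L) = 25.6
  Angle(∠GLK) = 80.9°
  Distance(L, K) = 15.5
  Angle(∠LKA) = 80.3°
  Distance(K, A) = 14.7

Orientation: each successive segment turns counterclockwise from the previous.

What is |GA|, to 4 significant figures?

14.03

∠GLK = 80.9° gives LK at 159.8° from the x-axis; with |LK| = 15.5, K = (8.601, 22.19). ∠LKA = 80.3° gives KA at -100.5° from the x-axis; with |KA| = 14.7, A = (5.922, 7.740). Then |GA| = |A − G| = 14.03.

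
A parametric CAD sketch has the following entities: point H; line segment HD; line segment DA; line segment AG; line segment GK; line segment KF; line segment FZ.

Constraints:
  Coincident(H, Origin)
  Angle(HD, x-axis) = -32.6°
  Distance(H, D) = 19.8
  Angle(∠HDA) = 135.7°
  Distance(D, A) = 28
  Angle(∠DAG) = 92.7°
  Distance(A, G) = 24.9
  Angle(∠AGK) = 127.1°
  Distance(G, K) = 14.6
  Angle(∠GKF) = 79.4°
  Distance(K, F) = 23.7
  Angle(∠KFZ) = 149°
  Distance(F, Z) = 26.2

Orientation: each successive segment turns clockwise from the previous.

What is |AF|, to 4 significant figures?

25.49

H is at the origin; HD runs at -32.6° with length 19.8, so D = (16.68, -10.67). ∠HDA = 135.7° gives DA at -76.90° from the x-axis; with |DA| = 28.0, A = (23.03, -37.94). ∠DAG = 92.7° gives AG at -164.2° from the x-axis; with |AG| = 24.9, G = (-0.9324, -44.72). ∠AGK = 127.1° gives GK at 142.9° from the x-axis; with |GK| = 14.6, K = (-12.58, -35.91). ∠GKF = 79.4° gives KF at 42.30° from the x-axis; with |KF| = 23.7, F = (4.952, -19.96). Then |AF| = |F − A| = 25.49.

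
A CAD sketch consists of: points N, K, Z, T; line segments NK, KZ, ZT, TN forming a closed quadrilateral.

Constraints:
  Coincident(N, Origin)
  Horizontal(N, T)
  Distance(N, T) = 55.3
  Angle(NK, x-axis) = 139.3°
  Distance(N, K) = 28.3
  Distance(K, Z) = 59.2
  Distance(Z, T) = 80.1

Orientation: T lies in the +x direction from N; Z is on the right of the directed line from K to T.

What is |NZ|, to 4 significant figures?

42.61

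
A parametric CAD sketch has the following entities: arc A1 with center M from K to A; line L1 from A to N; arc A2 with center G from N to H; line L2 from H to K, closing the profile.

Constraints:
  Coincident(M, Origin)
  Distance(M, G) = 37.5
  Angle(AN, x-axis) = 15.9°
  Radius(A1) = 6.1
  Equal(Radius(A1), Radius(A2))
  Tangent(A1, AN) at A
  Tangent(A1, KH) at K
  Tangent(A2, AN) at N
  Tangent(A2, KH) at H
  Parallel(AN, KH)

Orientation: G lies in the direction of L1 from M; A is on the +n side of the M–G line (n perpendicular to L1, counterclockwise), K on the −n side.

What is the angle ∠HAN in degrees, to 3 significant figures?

18.0°

Tangency of A1 to both parallel lines with radius 6.1 puts A and K at M ± 6.1·n: A = (-1.67, 5.87), K = (1.67, -5.87). Equal radii place N and H the same way about G: N = G + 6.1·n = (34.4, 16.1), H = G − 6.1·n = (37.7, 4.41). Then cos ∠HAN = AH·AN / (|AH||AN|), giving 18.0°.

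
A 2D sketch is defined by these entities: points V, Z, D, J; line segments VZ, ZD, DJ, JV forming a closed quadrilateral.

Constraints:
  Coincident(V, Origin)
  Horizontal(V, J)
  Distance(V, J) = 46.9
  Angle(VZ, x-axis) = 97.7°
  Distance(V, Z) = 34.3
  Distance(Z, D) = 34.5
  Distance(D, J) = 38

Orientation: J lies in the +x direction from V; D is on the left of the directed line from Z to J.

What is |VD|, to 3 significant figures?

45.3

Checks: |VJ| = 46.90 ✓; |VZ| = 34.30 ✓; |ZD| = 34.50 ✓; |DJ| = 38.00 ✓.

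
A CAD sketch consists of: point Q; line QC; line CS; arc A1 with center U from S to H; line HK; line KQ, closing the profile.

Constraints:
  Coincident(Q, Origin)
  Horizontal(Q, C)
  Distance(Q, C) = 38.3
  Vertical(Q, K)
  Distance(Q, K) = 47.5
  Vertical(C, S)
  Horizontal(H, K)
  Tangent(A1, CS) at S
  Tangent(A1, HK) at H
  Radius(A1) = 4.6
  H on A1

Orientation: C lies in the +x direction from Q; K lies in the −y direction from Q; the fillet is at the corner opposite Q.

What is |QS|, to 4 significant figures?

57.51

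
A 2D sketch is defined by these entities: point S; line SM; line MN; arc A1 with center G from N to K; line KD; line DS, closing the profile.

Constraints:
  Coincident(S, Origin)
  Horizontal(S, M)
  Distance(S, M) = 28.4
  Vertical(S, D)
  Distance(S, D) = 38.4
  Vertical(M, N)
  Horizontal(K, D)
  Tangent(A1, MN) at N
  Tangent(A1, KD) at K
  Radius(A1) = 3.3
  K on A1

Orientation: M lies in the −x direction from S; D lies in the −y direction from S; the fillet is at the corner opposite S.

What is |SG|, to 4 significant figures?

43.15

S is at the origin; SM is horizontal with |SM| = 28.4 and M on the −x side, so M = (-28.40, 0.000). S and D share the same x with |SD| = 38.4 and D on the −y side, so D = (0.000, -38.40). The virtual corner opposite S is at (-28.40, -38.40). Since A1 is tangent to MN there, GN ⟂ MN and the tangent condition forces GK to be normal to KD, with radius 3.3, so the center G sits 3.3 in from both sides at G = (-25.10, -35.10). Then |SG| = |G − S| = 43.15.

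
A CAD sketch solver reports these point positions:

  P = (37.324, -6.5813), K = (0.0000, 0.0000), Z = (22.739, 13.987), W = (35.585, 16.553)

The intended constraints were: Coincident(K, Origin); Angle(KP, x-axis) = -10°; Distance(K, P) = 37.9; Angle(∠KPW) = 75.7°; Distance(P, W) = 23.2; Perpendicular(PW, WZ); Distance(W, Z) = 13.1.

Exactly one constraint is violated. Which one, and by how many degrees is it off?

Perpendicular(PW, WZ) — off by 7.00°.

K = (0.00, 0.00) ✓; KP at -10.00° ✓; |KP| = 37.90 ✓; ∠KPW = 75.70° ✓; |PW| = 23.20 ✓; ∠(PW, WZ) = 97.00° ✗; |WZ| = 13.10 ✓.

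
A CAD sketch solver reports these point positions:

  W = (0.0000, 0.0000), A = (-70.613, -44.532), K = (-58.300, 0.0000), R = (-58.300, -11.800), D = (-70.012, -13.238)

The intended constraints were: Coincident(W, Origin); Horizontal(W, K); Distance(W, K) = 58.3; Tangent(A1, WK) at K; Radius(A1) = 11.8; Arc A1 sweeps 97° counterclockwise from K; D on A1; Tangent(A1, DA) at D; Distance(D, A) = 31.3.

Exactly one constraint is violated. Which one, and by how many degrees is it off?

Tangent(A1, DA) at D — off by 8.10°.

W = (0.00, 0.00) ✓; W.y = 0.00, K.y = 0.00 ✓; |WK| = 58.30 ✓; ∠(RK, KW) = 90.00° ✓; |RK| = 11.80 ✓; bearing(R→D) − bearing(R→K) = 97.00° ✓; |RD| = 11.80 ✓; ∠(RD, DA) = 98.10° ✗; |DA| = 31.30 ✓.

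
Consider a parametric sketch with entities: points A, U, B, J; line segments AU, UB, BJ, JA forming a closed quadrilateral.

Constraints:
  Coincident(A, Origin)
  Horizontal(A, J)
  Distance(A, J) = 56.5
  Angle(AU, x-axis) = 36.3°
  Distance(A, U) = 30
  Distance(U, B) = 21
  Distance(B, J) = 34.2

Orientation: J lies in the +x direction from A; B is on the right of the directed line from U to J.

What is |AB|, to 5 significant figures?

22.670

Checks: |UB| = 21.00 ✓; |BJ| = 34.20 ✓.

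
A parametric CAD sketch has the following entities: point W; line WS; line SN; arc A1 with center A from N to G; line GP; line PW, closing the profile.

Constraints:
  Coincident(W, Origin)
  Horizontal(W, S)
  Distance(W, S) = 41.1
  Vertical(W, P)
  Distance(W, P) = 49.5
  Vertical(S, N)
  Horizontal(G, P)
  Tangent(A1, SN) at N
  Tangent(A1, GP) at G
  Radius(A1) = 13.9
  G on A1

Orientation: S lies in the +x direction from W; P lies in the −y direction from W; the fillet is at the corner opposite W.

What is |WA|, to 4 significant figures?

44.80

W is at the origin; W and S share the same y with |WS| = 41.1 and S on the +x side, so S = (41.10, 0.000). WP is vertical with |WP| = 49.5 and P on the −y side, so P = (0.000, -49.50). The virtual corner opposite W is at (41.10, -49.50). A1 meets SN tangentially, so AN is at right angles to SN and A1 meets GP tangentially, so AG is at right angles to GP, with radius 13.9, so the center A sits 13.9 in from both sides at A = (27.20, -35.60). Then |WA| = |A − W| = 44.80.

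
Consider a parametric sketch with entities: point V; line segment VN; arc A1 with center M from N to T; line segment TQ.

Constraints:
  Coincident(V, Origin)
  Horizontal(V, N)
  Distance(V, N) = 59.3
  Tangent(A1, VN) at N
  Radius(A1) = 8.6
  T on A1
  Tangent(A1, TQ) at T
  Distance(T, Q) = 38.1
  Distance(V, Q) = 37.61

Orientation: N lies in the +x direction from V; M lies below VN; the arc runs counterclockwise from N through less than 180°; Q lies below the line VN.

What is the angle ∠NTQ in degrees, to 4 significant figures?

158.9°

Checks: ∠(MN, NV) = 90.00° ✓; |MT| = 8.600 ✓; ∠(MT, TQ) = 90.00° ✓; |TQ| = 38.10 ✓; |VQ| = 37.61 ✓.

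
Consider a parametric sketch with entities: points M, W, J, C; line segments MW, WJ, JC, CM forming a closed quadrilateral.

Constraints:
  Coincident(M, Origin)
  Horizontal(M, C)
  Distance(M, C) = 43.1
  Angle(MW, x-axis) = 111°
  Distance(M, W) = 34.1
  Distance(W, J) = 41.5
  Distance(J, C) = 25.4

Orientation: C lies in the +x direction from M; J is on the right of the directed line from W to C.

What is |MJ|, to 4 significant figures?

18.22

Checks: |WJ| = 41.50 ✓; |JC| = 25.40 ✓.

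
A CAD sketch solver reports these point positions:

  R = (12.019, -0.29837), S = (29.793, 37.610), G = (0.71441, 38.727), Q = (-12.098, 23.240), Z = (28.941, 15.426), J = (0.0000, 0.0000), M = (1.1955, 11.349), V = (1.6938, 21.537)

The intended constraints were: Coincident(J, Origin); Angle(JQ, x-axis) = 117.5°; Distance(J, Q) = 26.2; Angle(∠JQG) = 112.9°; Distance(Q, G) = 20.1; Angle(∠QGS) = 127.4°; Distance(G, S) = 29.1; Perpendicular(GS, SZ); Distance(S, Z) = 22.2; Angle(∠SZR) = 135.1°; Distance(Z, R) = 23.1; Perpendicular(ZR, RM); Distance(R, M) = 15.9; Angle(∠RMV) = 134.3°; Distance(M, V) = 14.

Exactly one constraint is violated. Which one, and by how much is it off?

Distance(M, V) = 14 — off by 3.80.

J = (0.00, 0.00) ✓; JQ at 117.5° ✓; |JQ| = 26.20 ✓; ∠JQG = 112.9° ✓; |QG| = 20.10 ✓; ∠QGS = 127.4° ✓; |GS| = 29.10 ✓; ∠(GS, SZ) = 90.00° ✓; |SZ| = 22.20 ✓; ∠SZR = 135.1° ✓; |ZR| = 23.10 ✓; ∠(ZR, RM) = 90.00° ✓; |RM| = 15.90 ✓; ∠RMV = 134.3° ✓; |MV| = 10.20 ✗.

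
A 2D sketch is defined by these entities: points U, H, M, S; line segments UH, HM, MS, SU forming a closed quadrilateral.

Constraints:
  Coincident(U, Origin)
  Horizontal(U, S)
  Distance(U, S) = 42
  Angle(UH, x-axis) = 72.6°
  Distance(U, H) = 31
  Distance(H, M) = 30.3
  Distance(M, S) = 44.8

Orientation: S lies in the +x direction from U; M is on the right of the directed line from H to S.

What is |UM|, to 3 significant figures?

3.29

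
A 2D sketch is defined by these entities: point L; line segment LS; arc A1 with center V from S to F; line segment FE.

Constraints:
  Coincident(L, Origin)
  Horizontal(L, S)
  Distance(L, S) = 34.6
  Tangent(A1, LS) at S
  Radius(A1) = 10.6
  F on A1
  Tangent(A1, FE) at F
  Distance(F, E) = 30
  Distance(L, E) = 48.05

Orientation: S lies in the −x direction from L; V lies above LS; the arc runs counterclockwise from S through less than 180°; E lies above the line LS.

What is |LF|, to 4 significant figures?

26.40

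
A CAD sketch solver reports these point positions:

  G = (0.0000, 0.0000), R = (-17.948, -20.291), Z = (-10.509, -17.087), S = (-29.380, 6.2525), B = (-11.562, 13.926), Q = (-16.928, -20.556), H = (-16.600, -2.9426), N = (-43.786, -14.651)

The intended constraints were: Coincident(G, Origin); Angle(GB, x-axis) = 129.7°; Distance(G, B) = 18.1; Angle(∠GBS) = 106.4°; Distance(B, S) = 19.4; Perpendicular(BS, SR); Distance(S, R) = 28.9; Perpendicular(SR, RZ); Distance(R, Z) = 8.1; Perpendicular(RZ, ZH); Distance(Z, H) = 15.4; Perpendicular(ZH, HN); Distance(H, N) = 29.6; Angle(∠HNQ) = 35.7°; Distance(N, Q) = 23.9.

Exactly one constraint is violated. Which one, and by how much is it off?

Distance(N, Q) = 23.9 — off by 3.60.

G = (0.00, 0.00) ✓; GB at 129.7° ✓; |GB| = 18.10 ✓; ∠GBS = 106.4° ✓; |BS| = 19.40 ✓; ∠(BS, SR) = 90.00° ✓; |SR| = 28.90 ✓; ∠(SR, RZ) = 90.00° ✓; |RZ| = 8.100 ✓; ∠(RZ, ZH) = 90.00° ✓; |ZH| = 15.40 ✓; ∠(ZH, HN) = 90.00° ✓; |HN| = 29.60 ✓; ∠HNQ = 35.70° ✓; |NQ| = 27.50 ✗.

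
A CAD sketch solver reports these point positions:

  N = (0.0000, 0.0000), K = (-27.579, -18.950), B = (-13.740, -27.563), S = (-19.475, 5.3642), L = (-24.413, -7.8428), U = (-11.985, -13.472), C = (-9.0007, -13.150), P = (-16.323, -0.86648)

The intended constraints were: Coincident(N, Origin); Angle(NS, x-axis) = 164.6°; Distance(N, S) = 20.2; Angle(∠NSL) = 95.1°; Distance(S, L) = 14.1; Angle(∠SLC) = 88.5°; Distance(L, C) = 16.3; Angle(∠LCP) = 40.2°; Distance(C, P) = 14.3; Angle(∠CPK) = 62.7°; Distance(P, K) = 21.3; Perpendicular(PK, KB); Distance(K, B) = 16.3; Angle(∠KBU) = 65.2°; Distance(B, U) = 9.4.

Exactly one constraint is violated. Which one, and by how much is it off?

Distance(B, U) = 9.4 — off by 4.80.

N = (0.00, 0.00) ✓; NS at 164.6° ✓; |NS| = 20.20 ✓; ∠NSL = 95.10° ✓; |SL| = 14.10 ✓; ∠SLC = 88.50° ✓; |LC| = 16.30 ✓; ∠LCP = 40.20° ✓; |CP| = 14.30 ✓; ∠CPK = 62.70° ✓; |PK| = 21.30 ✓; ∠(PK, KB) = 90.00° ✓; |KB| = 16.30 ✓; ∠KBU = 65.20° ✓; |BU| = 14.20 ✗.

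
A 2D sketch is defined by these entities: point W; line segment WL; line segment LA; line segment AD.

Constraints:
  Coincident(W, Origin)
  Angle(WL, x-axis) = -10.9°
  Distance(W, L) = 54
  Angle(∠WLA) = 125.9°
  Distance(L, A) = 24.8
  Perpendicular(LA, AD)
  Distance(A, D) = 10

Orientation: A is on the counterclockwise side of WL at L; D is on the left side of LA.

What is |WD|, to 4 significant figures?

65.78

W is at the origin; WL runs at -10.9° with length 54.0, so L = 54.0·(cos -10.9°, sin -10.9°) = (53.03, -10.21). ∠WLA = 125.9°, so LA runs at -10.9° + (180° − 125.9°) = 43.20° from the x-axis; with |LA| = 24.8, A = L + 24.8·(cos 43.20°, sin 43.20°) = (71.10, 6.766). LA ⟂ AD; with |AD| = 10.0 on the left of LA, D = A + 10.0·(-0.6845, 0.7290) = (64.26, 14.06). Then |WD| = |D − W| = 65.78.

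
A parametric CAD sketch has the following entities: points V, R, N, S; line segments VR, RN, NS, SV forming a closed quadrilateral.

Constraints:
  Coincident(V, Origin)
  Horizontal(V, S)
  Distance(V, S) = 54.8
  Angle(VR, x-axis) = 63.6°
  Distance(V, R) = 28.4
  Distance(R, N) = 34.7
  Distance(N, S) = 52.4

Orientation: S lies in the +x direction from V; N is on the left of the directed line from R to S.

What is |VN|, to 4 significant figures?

62.18

Checks: |RN| = 34.70 ✓; |NS| = 52.40 ✓.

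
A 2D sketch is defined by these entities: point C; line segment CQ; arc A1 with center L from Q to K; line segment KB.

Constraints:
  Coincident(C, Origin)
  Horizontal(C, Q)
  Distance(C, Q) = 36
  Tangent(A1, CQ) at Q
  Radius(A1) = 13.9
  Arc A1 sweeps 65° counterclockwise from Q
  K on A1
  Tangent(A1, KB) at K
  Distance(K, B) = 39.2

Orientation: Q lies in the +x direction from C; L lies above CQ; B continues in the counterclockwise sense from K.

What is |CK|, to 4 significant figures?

49.26

C is at the origin; CQ is horizontal with |CQ| = 36.0 and Q on the +x side, so Q = (36.00, 0.000). Tangency of A1 to CQ means the radius LQ is perpendicular to CQ, so L = Q + (0, 13.9) = (36.00, 13.90). On A1, Q sits at bearing -90° from L; a 65° counterclockwise sweep puts K at bearing -25°, so K = L + 13.9·(cos -25°, sin -25°) = (48.60, 8.026). Then |CK| = |K − C| = 49.26.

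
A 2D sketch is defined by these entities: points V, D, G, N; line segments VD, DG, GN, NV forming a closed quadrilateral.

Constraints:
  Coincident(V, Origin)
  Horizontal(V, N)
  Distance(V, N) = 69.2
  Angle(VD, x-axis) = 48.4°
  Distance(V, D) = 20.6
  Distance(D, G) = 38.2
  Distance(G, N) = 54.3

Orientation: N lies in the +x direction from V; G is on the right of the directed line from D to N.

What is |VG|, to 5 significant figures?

29.768

Checks: |DG| = 38.20 ✓; |GN| = 54.30 ✓.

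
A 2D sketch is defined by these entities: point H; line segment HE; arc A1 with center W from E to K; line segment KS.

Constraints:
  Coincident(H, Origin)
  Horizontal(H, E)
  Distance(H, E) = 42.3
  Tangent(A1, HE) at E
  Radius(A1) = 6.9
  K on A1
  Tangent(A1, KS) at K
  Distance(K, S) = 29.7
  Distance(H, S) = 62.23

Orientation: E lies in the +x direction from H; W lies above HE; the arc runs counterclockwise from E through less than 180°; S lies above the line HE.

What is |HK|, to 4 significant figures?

49.63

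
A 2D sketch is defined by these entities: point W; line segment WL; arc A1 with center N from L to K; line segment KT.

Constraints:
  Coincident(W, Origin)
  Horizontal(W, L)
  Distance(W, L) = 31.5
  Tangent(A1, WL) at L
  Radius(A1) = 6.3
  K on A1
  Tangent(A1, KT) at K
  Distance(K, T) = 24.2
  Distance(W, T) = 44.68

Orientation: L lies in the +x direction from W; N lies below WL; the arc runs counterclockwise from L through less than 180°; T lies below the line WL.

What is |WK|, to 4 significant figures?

26.65

W is at the origin; WL is horizontal with |WL| = 31.5 and L on the +x side, so L = (31.50, 0.000). Tangency of A1 to WL means the radius NL is perpendicular to WL, so N = L + (0, -6.3) = (31.50, -6.300). Since NK ⟂ KT (tangency), |NT| = √(6.3² + 24.2²) = 25.01 regardless of where K sits on A1. So T lies on both circle(W, 44.68) and circle(N, 25.01); the below-WL intersection is T = (31.88, -31.30). K is the foot of the tangent from T: K = (25.43, -7.980).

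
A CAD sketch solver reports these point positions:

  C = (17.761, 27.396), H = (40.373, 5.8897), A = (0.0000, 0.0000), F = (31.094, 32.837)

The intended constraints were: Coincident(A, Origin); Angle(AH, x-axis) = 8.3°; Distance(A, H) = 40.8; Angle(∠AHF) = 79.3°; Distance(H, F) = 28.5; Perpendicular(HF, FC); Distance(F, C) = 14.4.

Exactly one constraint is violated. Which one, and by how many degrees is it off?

Perpendicular(HF, FC) — off by 3.20°.

A = (0.00, 0.00) ✓; AH at 8.300° ✓; |AH| = 40.80 ✓; ∠AHF = 79.30° ✓; |HF| = 28.50 ✓; ∠(HF, FC) = 93.20° ✗; |FC| = 14.40 ✓.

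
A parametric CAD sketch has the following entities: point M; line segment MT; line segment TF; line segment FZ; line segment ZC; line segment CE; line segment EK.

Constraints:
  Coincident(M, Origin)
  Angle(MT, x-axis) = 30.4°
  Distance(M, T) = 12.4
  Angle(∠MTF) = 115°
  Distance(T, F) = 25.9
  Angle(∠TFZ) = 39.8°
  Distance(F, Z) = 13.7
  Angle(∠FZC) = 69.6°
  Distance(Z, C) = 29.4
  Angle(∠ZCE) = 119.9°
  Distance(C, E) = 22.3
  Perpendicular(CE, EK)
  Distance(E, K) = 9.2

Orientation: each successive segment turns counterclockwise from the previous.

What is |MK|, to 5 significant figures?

52.319

M is at the origin; MT runs at 30.4° with length 12.4, so T = (10.695, 6.2748). ∠MTF = 115.0° gives TF at 95.400° from the x-axis; with |TF| = 25.9, F = (8.2578, 32.060). ∠TFZ = 39.8° gives FZ at -124.40° from the x-axis; with |FZ| = 13.7, Z = (0.51772, 20.756). ∠FZC = 69.6° gives ZC at -14.000° from the x-axis; with |ZC| = 29.4, C = (29.044, 13.643). ∠ZCE = 119.9° gives CE at 46.100° from the x-axis; with |CE| = 22.3, E = (44.507, 29.712). The perpendicularity gives EK at right angles to CE, so EK runs at 136.10°; with |EK| = 9.2, K = (37.878, 36.091). Then |MK| = |K − M| = 52.319.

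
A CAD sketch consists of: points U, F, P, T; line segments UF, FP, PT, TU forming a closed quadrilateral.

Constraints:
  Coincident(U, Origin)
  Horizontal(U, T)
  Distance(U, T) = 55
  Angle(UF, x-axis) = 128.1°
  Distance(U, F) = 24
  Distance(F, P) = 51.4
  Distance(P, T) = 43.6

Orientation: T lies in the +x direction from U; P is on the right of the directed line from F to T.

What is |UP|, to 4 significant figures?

27.40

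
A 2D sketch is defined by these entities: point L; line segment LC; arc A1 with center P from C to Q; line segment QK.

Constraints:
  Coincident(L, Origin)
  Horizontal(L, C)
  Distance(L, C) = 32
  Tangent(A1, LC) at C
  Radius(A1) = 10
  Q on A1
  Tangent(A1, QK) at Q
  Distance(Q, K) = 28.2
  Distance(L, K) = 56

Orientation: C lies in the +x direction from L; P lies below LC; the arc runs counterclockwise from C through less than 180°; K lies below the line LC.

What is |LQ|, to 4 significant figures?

28.70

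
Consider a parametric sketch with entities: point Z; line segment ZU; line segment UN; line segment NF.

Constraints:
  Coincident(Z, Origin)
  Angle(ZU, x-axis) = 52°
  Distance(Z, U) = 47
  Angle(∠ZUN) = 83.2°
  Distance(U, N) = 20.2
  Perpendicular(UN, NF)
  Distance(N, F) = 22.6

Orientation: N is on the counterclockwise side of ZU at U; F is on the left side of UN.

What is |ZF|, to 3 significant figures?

28.2

Z is at the origin; ZU runs at 52.0° with length 47.0, so U = 47.0·(cos 52.0°, sin 52.0°) = (28.9, 37.0). ∠ZUN = 83.2°, so UN runs at 52.0° + (180° − 83.2°) = 149° from the x-axis; with |UN| = 20.2, N = U + 20.2·(cos 149°, sin 149°) = (11.7, 47.5). UN ⟂ NF; with |NF| = 22.6 on the left of UN, F = N + 22.6·(-0.518, -0.855) = (-0.0497, 28.2). Then |ZF| = |F − Z| = 28.2.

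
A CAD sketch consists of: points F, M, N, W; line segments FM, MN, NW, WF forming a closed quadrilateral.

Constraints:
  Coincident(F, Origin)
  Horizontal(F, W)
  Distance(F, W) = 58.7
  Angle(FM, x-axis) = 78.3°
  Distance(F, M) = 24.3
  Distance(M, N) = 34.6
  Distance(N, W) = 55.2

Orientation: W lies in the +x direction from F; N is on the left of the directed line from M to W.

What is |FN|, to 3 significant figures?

56.2

Checks: |MN| = 34.60 ✓; |NW| = 55.20 ✓.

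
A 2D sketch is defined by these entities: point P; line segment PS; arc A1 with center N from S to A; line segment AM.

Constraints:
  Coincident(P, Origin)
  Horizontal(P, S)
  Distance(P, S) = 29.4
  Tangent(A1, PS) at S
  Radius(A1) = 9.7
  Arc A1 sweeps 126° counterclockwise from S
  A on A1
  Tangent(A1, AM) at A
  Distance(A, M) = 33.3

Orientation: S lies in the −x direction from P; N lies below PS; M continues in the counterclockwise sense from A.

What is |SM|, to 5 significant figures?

43.935

P is at the origin; P and S share the same y with |PS| = 29.4 and S on the −x side, so S = (-29.400, 0.0000). The tangent condition forces NS to be normal to PS, so N = S + (0, -9.7) = (-29.400, -9.7000). On A1, S sits at bearing 90° from N; a 126° counterclockwise sweep puts A at bearing 216°, so A = N + 9.7·(cos 216°, sin 216°) = (-37.247, -15.402). Since A1 is tangent to AM there, NA ⟂ AM, so AM runs along (−sin 216°, cos 216°); with |AM| = 33.3, M = (-17.674, -42.342). Then |SM| = |M − S| = 43.935.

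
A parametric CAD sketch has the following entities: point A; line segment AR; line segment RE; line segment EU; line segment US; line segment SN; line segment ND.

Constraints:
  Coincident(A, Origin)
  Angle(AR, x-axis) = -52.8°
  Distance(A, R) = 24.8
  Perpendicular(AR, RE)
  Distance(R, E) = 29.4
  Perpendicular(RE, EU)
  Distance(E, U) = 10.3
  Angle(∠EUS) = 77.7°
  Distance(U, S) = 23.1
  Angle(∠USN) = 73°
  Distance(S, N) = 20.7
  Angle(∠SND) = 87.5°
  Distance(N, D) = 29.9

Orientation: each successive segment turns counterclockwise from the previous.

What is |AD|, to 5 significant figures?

47.613

∠USN = 73.0° gives SN at -23.500° from the x-axis; with |SN| = 20.7, N = (36.166, -19.594). ∠SND = 87.5° gives ND at 69.000° from the x-axis; with |ND| = 29.9, D = (46.881, 8.3201). Then |AD| = |D − A| = 47.613.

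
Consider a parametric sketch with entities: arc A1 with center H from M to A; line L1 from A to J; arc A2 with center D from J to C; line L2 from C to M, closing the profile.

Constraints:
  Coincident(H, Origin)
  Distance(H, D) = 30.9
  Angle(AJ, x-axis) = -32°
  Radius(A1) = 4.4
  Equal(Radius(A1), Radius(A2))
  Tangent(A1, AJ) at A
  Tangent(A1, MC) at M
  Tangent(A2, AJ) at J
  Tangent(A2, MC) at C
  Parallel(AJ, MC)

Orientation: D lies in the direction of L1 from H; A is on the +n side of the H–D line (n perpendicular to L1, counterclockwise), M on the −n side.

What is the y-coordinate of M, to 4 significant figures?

-3.731

The slot axis is L1's direction at -32.0°, so u = (cos -32.0°, sin -32.0°) = (0.8480, -0.5299) and n = (−sin -32.0°, cos -32.0°) = (0.5299, 0.8480). H is at the origin and D lies 30.9 along u from H, so D = 30.9·u = (26.20, -16.37). Tangency of A1 to both parallel lines with radius 4.4 puts A and M at H ± 4.4·n: A = (2.332, 3.731), M = (-2.332, -3.731). So M.y = -3.731.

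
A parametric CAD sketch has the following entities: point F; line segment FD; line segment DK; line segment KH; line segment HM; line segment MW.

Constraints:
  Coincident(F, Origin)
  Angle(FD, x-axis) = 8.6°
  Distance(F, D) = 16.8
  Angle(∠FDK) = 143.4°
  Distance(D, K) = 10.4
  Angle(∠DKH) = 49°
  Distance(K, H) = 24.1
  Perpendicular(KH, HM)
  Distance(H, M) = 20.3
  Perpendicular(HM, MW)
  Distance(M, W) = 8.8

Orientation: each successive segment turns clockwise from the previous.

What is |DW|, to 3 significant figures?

15.1

KH is perpendicular to HM, so HM runs at 111°; with |HM| = 20.3, M = (-3.98, 7.94). The perpendicularity gives MW at right angles to HM, so MW runs at 21.0°; with |MW| = 8.8, W = (4.24, 11.1). Then |DW| = |W − D| = 15.1.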